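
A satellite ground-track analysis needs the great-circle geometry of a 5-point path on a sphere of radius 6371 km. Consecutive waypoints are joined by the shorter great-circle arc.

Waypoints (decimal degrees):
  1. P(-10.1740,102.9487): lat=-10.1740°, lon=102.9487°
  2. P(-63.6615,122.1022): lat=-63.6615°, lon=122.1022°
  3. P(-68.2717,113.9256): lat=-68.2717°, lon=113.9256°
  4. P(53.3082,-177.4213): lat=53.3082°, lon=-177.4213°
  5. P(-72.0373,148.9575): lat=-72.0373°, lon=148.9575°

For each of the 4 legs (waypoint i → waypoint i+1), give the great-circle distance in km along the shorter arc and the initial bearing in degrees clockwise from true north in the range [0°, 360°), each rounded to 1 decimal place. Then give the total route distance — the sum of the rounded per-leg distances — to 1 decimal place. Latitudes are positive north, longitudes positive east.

Leg 1: dist=6137.1 km, bearing=169.8°
Leg 2: dist=631.3 km, bearing=212.2°
Leg 3: dist=14637.0 km, bearing=48.1°
Leg 4: dist=14181.9 km, bearing=192.4°
Total: 35587.3 km

Leg 1: φ1=-0.1775698, φ2=-1.1111028, Δφ=-0.9335330, Δλ=0.3342916 rad; a=sin²(Δφ/2)+cosφ1·cosφ2·sin²(Δλ/2)=0.2145880560; c=2·atan2(√a, √(1-a))=0.963287392; dist=6371·c=6137.104 ≈ 6137.1 km; running total=6137.1 km
Leg 1 bearing: y=sinΔλ·cosφ2=0.14556932, x=cosφ1·sinφ2-sinφ1·cosφ2·cosΔλ=-0.80806538; θ=atan2(y, x)=169.7880° ≈ 169.8°
Leg 2: φ1=-1.1111028, φ2=-1.1915660, Δφ=-0.0804632, Δλ=-0.1427086 rad; a=sin²(Δφ/2)+cosφ1·cosφ2·sin²(Δλ/2)=0.0024525595; c=2·atan2(√a, √(1-a))=0.099087176; dist=6371·c=631.284 ≈ 631.3 km; running total=6768.4 km
Leg 2 bearing: y=sinΔλ·cosφ2=-0.05265238, x=cosφ1·sinφ2-sinφ1·cosφ2·cosΔλ=-0.08374906; θ=atan2(y, x)=-147.8427° <0 so +360° → 212.1573° ≈ 212.2°
Leg 3: φ1=-1.1915660, φ2=0.9304036, Δφ=2.1219696, Δλ=-5.0849627 rad; a=sin²(Δφ/2)+cosφ1·cosφ2·sin²(Δλ/2)=0.8321841636; c=2·atan2(√a, √(1-a))=2.297444673; dist=6371·c=14637.020 ≈ 14637.0 km; running total=21405.4 km
Leg 3 bearing: y=sinΔλ·cosφ2=0.55651734, x=cosφ1·sinφ2-sinφ1·cosφ2·cosΔλ=0.49890197; θ=atan2(y, x)=48.1247° ≈ 48.1°
Leg 4: φ1=0.9304036, φ2=-1.2572881, Δφ=-2.1876917, Δλ=5.6963847 rad; a=sin²(Δφ/2)+cosφ1·cosφ2·sin²(Δλ/2)=0.8046655246; c=2·atan2(√a, √(1-a))=2.226012985; dist=6371·c=14181.929 ≈ 14181.9 km; running total=35587.3 km
Leg 4 bearing: y=sinΔλ·cosφ2=-0.17075976, x=cosφ1·sinφ2-sinφ1·cosφ2·cosΔλ=-0.77431052; θ=atan2(y, x)=-167.5635° <0 so +360° → 192.4365° ≈ 192.4°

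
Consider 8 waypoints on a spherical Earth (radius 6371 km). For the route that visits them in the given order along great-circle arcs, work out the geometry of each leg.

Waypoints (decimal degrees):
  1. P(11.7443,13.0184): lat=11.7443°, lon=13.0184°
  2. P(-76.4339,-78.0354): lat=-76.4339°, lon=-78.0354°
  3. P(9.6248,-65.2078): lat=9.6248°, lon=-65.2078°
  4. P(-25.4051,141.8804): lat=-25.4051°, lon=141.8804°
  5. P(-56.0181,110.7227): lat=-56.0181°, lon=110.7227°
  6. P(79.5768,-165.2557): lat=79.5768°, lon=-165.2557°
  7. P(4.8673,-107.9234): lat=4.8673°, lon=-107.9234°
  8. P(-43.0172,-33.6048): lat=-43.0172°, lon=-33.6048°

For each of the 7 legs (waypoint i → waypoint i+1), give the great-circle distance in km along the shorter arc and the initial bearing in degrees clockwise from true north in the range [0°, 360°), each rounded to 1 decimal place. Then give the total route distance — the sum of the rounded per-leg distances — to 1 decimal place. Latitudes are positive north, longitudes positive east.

Leg 1: dist=11304.0 km, bearing=193.9°
Leg 2: dist=9606.1 km, bearing=12.7°
Leg 3: dist=16661.4 km, bearing=235.0°
Leg 4: dist=4227.6 km, bearing=208.0°
Leg 5: dist=15968.7 km, bearing=17.7°
Leg 6: dist=8849.6 km, bearing=121.5°
Leg 7: dist=9118.9 km, bearing=134.7°
Total: 75736.3 km

Leg 1: φ1=0.2049767, φ2=-1.3340232, Δφ=-1.5389999, Δλ=-1.5891886 rad; a=sin²(Δφ/2)+cosφ1·cosφ2·sin²(Δλ/2)=0.6010445616; c=2·atan2(√a, √(1-a))=1.774286916; dist=6371·c=11303.982 ≈ 11304.0 km; running total=11304.0 km
Leg 1 bearing: y=sinΔλ·cosφ2=-0.23452732, x=cosφ1·sinφ2-sinφ1·cosφ2·cosΔλ=-0.95087166; θ=atan2(y, x)=-166.1448° <0 so +360° → 193.8552° ≈ 193.9°
Leg 2: φ1=-1.3340232, φ2=0.1679844, Δφ=1.5020077, Δλ=0.2238839 rad; a=sin²(Δφ/2)+cosφ1·cosφ2·sin²(Δλ/2)=0.4685186858; c=2·atan2(√a, √(1-a))=1.507792024; dist=6371·c=9606.143 ≈ 9606.1 km; running total=20910.1 km
Leg 2 bearing: y=sinΔλ·cosφ2=0.21889303, x=cosφ1·sinφ2-sinφ1·cosφ2·cosΔλ=0.97371533; θ=atan2(y, x)=12.6696° ≈ 12.7°
Leg 3: φ1=0.1679844, φ2=-0.4434026, Δφ=-0.6113871, Δλ=3.6143709 rad; a=sin²(Δφ/2)+cosφ1·cosφ2·sin²(Δλ/2)=0.9323102912; c=2·atan2(√a, √(1-a))=2.615191035; dist=6371·c=16661.382 ≈ 16661.4 km; running total=37571.5 km
Leg 3 bearing: y=sinΔλ·cosφ2=-0.41132678, x=cosφ1·sinφ2-sinφ1·cosφ2·cosΔλ=-0.28851608; θ=atan2(y, x)=-125.0469° <0 so +360° → 234.9531° ≈ 235.0°
Leg 4: φ1=-0.4434026, φ2=-0.9777003, Δφ=-0.5342976, Δλ=-0.5438045 rad; a=sin²(Δφ/2)+cosφ1·cosφ2·sin²(Δλ/2)=0.1061021600; c=2·atan2(√a, √(1-a))=0.663574375; dist=6371·c=4227.632 ≈ 4227.6 km; running total=41799.1 km
Leg 4 bearing: y=sinΔλ·cosφ2=-0.28918830, x=cosφ1·sinφ2-sinφ1·cosφ2·cosΔλ=-0.54382726; θ=atan2(y, x)=-151.9975° <0 so +360° → 208.0025° ≈ 208.0°
Leg 5: φ1=-0.9777003, φ2=1.3888772, Δφ=2.3665775, Δλ=-4.8167317 rad; a=sin²(Δφ/2)+cosφ1·cosφ2·sin²(Δλ/2)=0.9024993475; c=2·atan2(√a, √(1-a))=2.506469595; dist=6371·c=15968.718 ≈ 15968.7 km; running total=57767.8 km
Leg 5 bearing: y=sinΔλ·cosφ2=0.17993343, x=cosφ1·sinφ2-sinφ1·cosφ2·cosΔλ=0.56533270; θ=atan2(y, x)=17.6552° ≈ 17.7°
Leg 6: φ1=1.3888772, φ2=0.0849504, Δφ=-1.3039268, Δλ=1.0006374 rad; a=sin²(Δφ/2)+cosφ1·cosφ2·sin²(Δλ/2)=0.4096254937; c=2·atan2(√a, √(1-a))=1.389048373; dist=6371·c=8849.627 ≈ 8849.6 km; running total=66617.4 km
Leg 6 bearing: y=sinΔλ·cosφ2=0.83877952, x=cosφ1·sinφ2-sinφ1·cosφ2·cosΔλ=-0.51359392; θ=atan2(y, x)=121.4796° ≈ 121.5°
Leg 7: φ1=0.0849504, φ2=-0.7507918, Δφ=-0.8357422, Δλ=1.2971043 rad; a=sin²(Δφ/2)+cosφ1·cosφ2·sin²(Δλ/2)=0.4304884664; c=2·atan2(√a, √(1-a))=1.431321493; dist=6371·c=9118.949 ≈ 9118.9 km; running total=75736.3 km
Leg 7 bearing: y=sinΔλ·cosφ2=0.70393524, x=cosφ1·sinφ2-sinφ1·cosφ2·cosΔλ=-0.69652550; θ=atan2(y, x)=134.6969° ≈ 134.7°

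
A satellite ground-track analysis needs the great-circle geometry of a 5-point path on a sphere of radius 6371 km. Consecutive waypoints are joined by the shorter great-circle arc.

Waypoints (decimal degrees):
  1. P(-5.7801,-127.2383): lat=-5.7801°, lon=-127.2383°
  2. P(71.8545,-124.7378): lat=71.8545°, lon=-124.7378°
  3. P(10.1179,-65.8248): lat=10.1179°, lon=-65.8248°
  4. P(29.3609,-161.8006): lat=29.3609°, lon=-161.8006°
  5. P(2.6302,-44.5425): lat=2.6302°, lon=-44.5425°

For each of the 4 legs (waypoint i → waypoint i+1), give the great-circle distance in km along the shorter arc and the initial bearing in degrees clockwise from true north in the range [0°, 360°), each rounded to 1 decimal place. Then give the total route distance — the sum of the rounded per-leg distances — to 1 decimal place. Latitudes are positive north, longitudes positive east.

Leg 1: dist=8634.5 km, bearing=0.8°
Leg 2: dist=7897.0 km, bearing=116.9°
Leg 3: dist=10027.9 km, bearing=299.9°
Leg 4: dist=12465.1 km, bearing=73.4°
Total: 39024.5 km

Leg 1: φ1=-0.1008818, φ2=1.2540976, Δφ=1.3549794, Δλ=0.0436420 rad; a=sin²(Δφ/2)+cosφ1·cosφ2·sin²(Δλ/2)=0.3930747665; c=2·atan2(√a, √(1-a))=1.355281404; dist=6371·c=8634.498 ≈ 8634.5 km; running total=8634.5 km
Leg 1 bearing: y=sinΔλ·cosφ2=0.01358715, x=cosφ1·sinφ2-sinφ1·cosφ2·cosΔλ=0.97677191; θ=atan2(y, x)=0.7969° ≈ 0.8°
Leg 2: φ1=1.2540976, φ2=0.1765907, Δφ=-1.0775069, Δλ=1.0282258 rad; a=sin²(Δφ/2)+cosφ1·cosφ2·sin²(Δλ/2)=0.3373794615; c=2·atan2(√a, √(1-a))=1.239529672; dist=6371·c=7897.044 ≈ 7897.0 km; running total=16531.5 km
Leg 2 bearing: y=sinΔλ·cosφ2=0.84306607, x=cosφ1·sinφ2-sinφ1·cosφ2·cosΔλ=-0.42831980; θ=atan2(y, x)=116.9329° ≈ 116.9°
Leg 3: φ1=0.1765907, φ2=0.5124444, Δφ=0.3358537, Δλ=-1.6750937 rad; a=sin²(Δφ/2)+cosφ1·cosφ2·sin²(Δλ/2)=0.5015948694; c=2·atan2(√a, √(1-a))=1.573986071; dist=6371·c=10027.865 ≈ 10027.9 km; running total=26559.4 km
Leg 3 bearing: y=sinΔλ·cosφ2=-0.86681258, x=cosφ1·sinφ2-sinφ1·cosφ2·cosΔλ=0.49862388; θ=atan2(y, x)=-60.0908° <0 so +360° → 299.9092° ≈ 299.9°
Leg 4: φ1=0.5124444, φ2=0.0459056, Δφ=-0.4665387, Δλ=2.0465399 rad; a=sin²(Δφ/2)+cosφ1·cosφ2·sin²(Δλ/2)=0.6881241698; c=2·atan2(√a, √(1-a))=1.956540077; dist=6371·c=12465.117 ≈ 12465.1 km; running total=39024.5 km
Leg 4 bearing: y=sinΔλ·cosφ2=0.88801591, x=cosφ1·sinφ2-sinφ1·cosφ2·cosΔλ=0.26431975; θ=atan2(y, x)=73.4243° ≈ 73.4°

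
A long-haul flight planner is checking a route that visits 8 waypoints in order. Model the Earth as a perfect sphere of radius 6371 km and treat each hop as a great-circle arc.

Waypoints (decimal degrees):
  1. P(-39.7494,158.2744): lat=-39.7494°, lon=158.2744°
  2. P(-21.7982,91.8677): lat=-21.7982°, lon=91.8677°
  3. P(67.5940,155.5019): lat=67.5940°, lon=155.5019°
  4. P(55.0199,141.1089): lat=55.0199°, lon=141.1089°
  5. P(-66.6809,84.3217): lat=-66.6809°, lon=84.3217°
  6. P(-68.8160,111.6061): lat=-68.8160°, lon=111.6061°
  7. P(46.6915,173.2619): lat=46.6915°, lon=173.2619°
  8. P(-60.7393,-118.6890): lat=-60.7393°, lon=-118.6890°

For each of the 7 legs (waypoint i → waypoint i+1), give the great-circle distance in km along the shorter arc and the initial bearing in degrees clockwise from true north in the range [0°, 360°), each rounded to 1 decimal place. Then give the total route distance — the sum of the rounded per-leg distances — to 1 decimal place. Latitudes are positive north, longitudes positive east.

Leg 1: dist=6499.9 km, bearing=266.8°
Leg 2: dist=11200.3 km, bearing=20.3°
Leg 3: dist=1586.4 km, bearing=215.3°
Leg 4: dist=14334.3 km, bearing=205.2°
Leg 5: dist=1162.8 km, bearing=114.1°
Leg 6: dist=13800.7 km, bearing=46.8°
Leg 7: dist=13413.5 km, bearing=148.2°
Total: 61997.9 km

Leg 1: φ1=-0.6937579, φ2=-0.3804504, Δφ=0.3133075, Δλ=-1.1590156 rad; a=sin²(Δφ/2)+cosφ1·cosφ2·sin²(Δλ/2)=0.2384161622; c=2·atan2(√a, √(1-a))=1.020232672; dist=6371·c=6499.902 ≈ 6499.9 km; running total=6499.9 km
Leg 1 bearing: y=sinΔλ·cosφ2=-0.85088396, x=cosφ1·sinφ2-sinφ1·cosφ2·cosΔλ=-0.04787557; θ=atan2(y, x)=-93.2204° <0 so +360° → 266.7796° ≈ 266.8°
Leg 2: φ1=-0.3804504, φ2=1.1797379, Δφ=1.5601882, Δλ=1.1106263 rad; a=sin²(Δφ/2)+cosφ1·cosφ2·sin²(Δλ/2)=0.5930660227; c=2·atan2(√a, √(1-a))=1.758020244; dist=6371·c=11200.347 ≈ 11200.3 km; running total=17700.2 km
Leg 2 bearing: y=sinΔλ·cosφ2=0.34151704, x=cosφ1·sinφ2-sinφ1·cosφ2·cosΔλ=0.92126054; θ=atan2(y, x)=20.3401° ≈ 20.3°
Leg 3: φ1=1.1797379, φ2=0.9602784, Δφ=-0.2194594, Δλ=-0.2512052 rad; a=sin²(Δφ/2)+cosφ1·cosφ2·sin²(Δλ/2)=0.0154216500; c=2·atan2(√a, √(1-a))=0.249010717; dist=6371·c=1586.447 ≈ 1586.4 km; running total=19286.6 km
Leg 3 bearing: y=sinΔλ·cosφ2=-0.14250405, x=cosφ1·sinφ2-sinφ1·cosφ2·cosΔλ=-0.20106687; θ=atan2(y, x)=-144.6733° <0 so +360° → 215.3267° ≈ 215.3°
Leg 4: φ1=0.9602784, φ2=-1.1638013, Δφ=-2.1240797, Δλ=-0.9911236 rad; a=sin²(Δφ/2)+cosφ1·cosφ2·sin²(Δλ/2)=0.8140582269; c=2·atan2(√a, √(1-a))=2.249926527; dist=6371·c=14334.282 ≈ 14334.3 km; running total=33620.9 km
Leg 4 bearing: y=sinΔλ·cosφ2=-0.33118610, x=cosφ1·sinφ2-sinφ1·cosφ2·cosΔλ=-0.70412036; θ=atan2(y, x)=-154.8098° <0 so +360° → 205.1902° ≈ 205.2°
Leg 5: φ1=-1.1638013, φ2=-1.2010658, Δφ=-0.0372645, Δλ=0.4762026 rad; a=sin²(Δφ/2)+cosφ1·cosφ2·sin²(Δλ/2)=0.0083046558; c=2·atan2(√a, √(1-a))=0.182512983; dist=6371·c=1162.790 ≈ 1162.8 km; running total=34783.7 km
Leg 5 bearing: y=sinΔλ·cosφ2=0.16565209, x=cosφ1·sinφ2-sinφ1·cosφ2·cosΔλ=-0.07417640; θ=atan2(y, x)=114.1221° ≈ 114.1°
Leg 6: φ1=-1.2010658, φ2=0.8149204, Δφ=2.0159862, Δλ=1.0760967 rad; a=sin²(Δφ/2)+cosφ1·cosφ2·sin²(Δλ/2)=0.7804091291; c=2·atan2(√a, √(1-a))=2.166170104; dist=6371·c=13800.670 ≈ 13800.7 km; running total=48584.4 km
Leg 6 bearing: y=sinΔλ·cosφ2=0.60369154, x=cosφ1·sinφ2-sinφ1·cosφ2·cosΔλ=0.56660339; θ=atan2(y, x)=46.8152° ≈ 46.8°
Leg 7: φ1=0.8149204, φ2=-1.0601008, Δφ=-1.8750212, Δλ=-5.0955045 rad; a=sin²(Δφ/2)+cosφ1·cosφ2·sin²(Δλ/2)=0.7547478745; c=2·atan2(√a, √(1-a))=2.105394999; dist=6371·c=13413.472 ≈ 13413.5 km; running total=61997.9 km
Leg 7 bearing: y=sinΔλ·cosφ2=0.45334954, x=cosφ1·sinφ2-sinφ1·cosφ2·cosΔλ=-0.73136057; θ=atan2(y, x)=148.2064° ≈ 148.2°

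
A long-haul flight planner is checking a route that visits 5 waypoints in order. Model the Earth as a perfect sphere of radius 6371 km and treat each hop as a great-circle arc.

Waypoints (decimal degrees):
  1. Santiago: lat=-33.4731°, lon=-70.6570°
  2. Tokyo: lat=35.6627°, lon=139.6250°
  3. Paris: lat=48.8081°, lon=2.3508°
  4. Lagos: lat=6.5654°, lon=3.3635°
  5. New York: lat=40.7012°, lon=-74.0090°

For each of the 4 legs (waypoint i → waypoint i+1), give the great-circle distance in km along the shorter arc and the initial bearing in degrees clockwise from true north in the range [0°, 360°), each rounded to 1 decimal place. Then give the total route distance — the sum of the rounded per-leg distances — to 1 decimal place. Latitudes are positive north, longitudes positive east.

Leg 1: dist=17242.6 km, bearing=283.6°
Leg 2: dist=9716.6 km, bearing=333.4°
Leg 3: dist=4698.1 km, bearing=178.5°
Leg 4: dist=8468.6 km, bearing=310.4°
Total: 40125.9 km

Leg 1: φ1=-0.5842158, φ2=0.6224315, Δφ=1.2066473, Δλ=3.6701133 rad; a=sin²(Δφ/2)+cosφ1·cosφ2·sin²(Δλ/2)=0.9533993888; c=2·atan2(√a, √(1-a))=2.706423574; dist=6371·c=17242.625 ≈ 17242.6 km; running total=17242.6 km
Leg 1 bearing: y=sinΔλ·cosφ2=-0.40968975, x=cosφ1·sinφ2-sinφ1·cosφ2·cosΔλ=0.09934929; θ=atan2(y, x)=-76.3690° <0 so +360° → 283.6310° ≈ 283.6°
Leg 2: φ1=0.6224315, φ2=0.8518620, Δφ=0.2294305, Δλ=-2.3958868 rad; a=sin²(Δφ/2)+cosφ1·cosφ2·sin²(Δλ/2)=0.4771745700; c=2·atan2(√a, √(1-a))=1.525129596; dist=6371·c=9716.601 ≈ 9716.6 km; running total=26959.2 km
Leg 2 bearing: y=sinΔλ·cosφ2=-0.44684238, x=cosφ1·sinφ2-sinφ1·cosφ2·cosΔλ=0.89344719; θ=atan2(y, x)=-26.5711° <0 so +360° → 333.4289° ≈ 333.4°
Leg 3: φ1=0.8518620, φ2=0.1145878, Δφ=-0.7372742, Δλ=0.0176749 rad; a=sin²(Δφ/2)+cosφ1·cosφ2·sin²(Δλ/2)=0.1298992038; c=2·atan2(√a, √(1-a))=0.737426201; dist=6371·c=4698.142 ≈ 4698.1 km; running total=31657.3 km
Leg 3 bearing: y=sinΔλ·cosφ2=0.01755812, x=cosφ1·sinφ2-sinφ1·cosφ2·cosΔλ=-0.67215572; θ=atan2(y, x)=178.5037° ≈ 178.5°
Leg 4: φ1=0.1145878, φ2=0.7103699, Δφ=0.5957821, Δλ=-1.3504049 rad; a=sin²(Δφ/2)+cosφ1·cosφ2·sin²(Δλ/2)=0.3803959704; c=2·atan2(√a, √(1-a))=1.329246177; dist=6371·c=8468.627 ≈ 8468.6 km; running total=40125.9 km
Leg 4 bearing: y=sinΔλ·cosφ2=-0.73978322, x=cosφ1·sinφ2-sinφ1·cosφ2·cosΔλ=0.62888814; θ=atan2(y, x)=-49.6322° <0 so +360° → 310.3678° ≈ 310.4°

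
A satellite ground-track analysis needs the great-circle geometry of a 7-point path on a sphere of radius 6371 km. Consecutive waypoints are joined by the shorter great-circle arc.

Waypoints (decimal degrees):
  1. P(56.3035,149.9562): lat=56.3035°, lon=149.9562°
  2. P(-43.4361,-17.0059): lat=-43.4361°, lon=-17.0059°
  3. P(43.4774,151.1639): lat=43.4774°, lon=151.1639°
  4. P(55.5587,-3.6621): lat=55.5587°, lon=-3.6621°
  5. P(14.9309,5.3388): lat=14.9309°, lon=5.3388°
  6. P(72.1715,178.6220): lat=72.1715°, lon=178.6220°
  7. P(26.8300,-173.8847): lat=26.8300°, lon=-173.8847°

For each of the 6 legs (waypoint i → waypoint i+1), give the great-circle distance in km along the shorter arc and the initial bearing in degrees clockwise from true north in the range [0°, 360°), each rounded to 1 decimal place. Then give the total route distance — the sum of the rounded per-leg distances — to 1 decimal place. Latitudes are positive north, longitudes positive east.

Leg 1: φ1=0.9826815, φ2=-0.7581030, Δφ=-1.7407844, Δλ=-2.9140384 rad; a=sin²(Δφ/2)+cosφ1·cosφ2·sin²(Δλ/2)=0.9822513931; c=2·atan2(√a, √(1-a))=2.874350316; dist=6371·c=18312.486 ≈ 18312.5 km; running total=18312.5 km
Leg 1 bearing: y=sinΔλ·cosφ2=-0.16381430, x=cosφ1·sinφ2-sinφ1·cosφ2·cosΔλ=0.20712134; θ=atan2(y, x)=-38.3408° <0 so +360° → 321.6592° ≈ 321.7°
Leg 2: φ1=-0.7581030, φ2=0.7588238, Δφ=1.5169267, Δλ=2.9351167 rad; a=sin²(Δφ/2)+cosφ1·cosφ2·sin²(Δλ/2)=0.9944038214; c=2·atan2(√a, √(1-a))=2.991837534; dist=6371·c=19060.997 ≈ 19061.0 km; running total=37373.5 km
Leg 2 bearing: y=sinΔλ·cosφ2=0.14876608, x=cosφ1·sinφ2-sinφ1·cosφ2·cosΔλ=0.01131803; θ=atan2(y, x)=85.6494° ≈ 85.6°
Leg 3: φ1=0.7588238, φ2=0.9696822, Δφ=0.2108585, Δλ=-2.7022235 rad; a=sin²(Δφ/2)+cosφ1·cosφ2·sin²(Δλ/2)=0.4019818910; c=2·atan2(√a, √(1-a))=1.373482266; dist=6371·c=8750.456 ≈ 8750.5 km; running total=46124.0 km
Leg 3 bearing: y=sinΔλ·cosφ2=-0.24057218, x=cosφ1·sinφ2-sinφ1·cosφ2·cosΔλ=0.95062865; θ=atan2(y, x)=-14.2015° <0 so +360° → 345.7985° ≈ 345.8°
Leg 4: φ1=0.9696822, φ2=0.2605934, Δφ=-0.7090889, Δλ=0.1570953 rad; a=sin²(Δφ/2)+cosφ1·cosφ2·sin²(Δλ/2)=0.1238868968; c=2·atan2(√a, √(1-a))=0.719362087; dist=6371·c=4583.056 ≈ 4583.1 km; running total=50707.1 km
Leg 4 bearing: y=sinΔλ·cosφ2=0.15116780, x=cosφ1·sinφ2-sinφ1·cosφ2·cosΔλ=-0.64132989; θ=atan2(y, x)=166.7369° ≈ 166.7°
Leg 5: φ1=0.2605934, φ2=1.2596303, Δφ=0.9990369, Δλ=3.0243624 rad; a=sin²(Δφ/2)+cosφ1·cosφ2·sin²(Δλ/2)=0.5242603170; c=2·atan2(√a, √(1-a))=1.619336019; dist=6371·c=10316.790 ≈ 10316.8 km; running total=61023.9 km
Leg 5 bearing: y=sinΔλ·cosφ2=0.03581011, x=cosφ1·sinφ2-sinφ1·cosφ2·cosΔλ=0.99818004; θ=atan2(y, x)=2.0546° ≈ 2.1°
Leg 6: φ1=1.2596303, φ2=0.4682718, Δφ=-0.7913585, Δλ=-6.1524026 rad; a=sin²(Δφ/2)+cosφ1·cosφ2·sin²(Δλ/2)=0.1497267502; c=2·atan2(√a, √(1-a))=0.794633290; dist=6371·c=5062.609 ≈ 5062.6 km; running total=66086.5 km
Leg 6 bearing: y=sinΔλ·cosφ2=0.11637154, x=cosφ1·sinφ2-sinφ1·cosφ2·cosΔλ=-0.70405416; θ=atan2(y, x)=170.6146° ≈ 170.6°

Leg 1: dist=18312.5 km, bearing=321.7°
Leg 2: dist=19061.0 km, bearing=85.6°
Leg 3: dist=8750.5 km, bearing=345.8°
Leg 4: dist=4583.1 km, bearing=166.7°
Leg 5: dist=10316.8 km, bearing=2.1°
Leg 6: dist=5062.6 km, bearing=170.6°
Total: 66086.5 km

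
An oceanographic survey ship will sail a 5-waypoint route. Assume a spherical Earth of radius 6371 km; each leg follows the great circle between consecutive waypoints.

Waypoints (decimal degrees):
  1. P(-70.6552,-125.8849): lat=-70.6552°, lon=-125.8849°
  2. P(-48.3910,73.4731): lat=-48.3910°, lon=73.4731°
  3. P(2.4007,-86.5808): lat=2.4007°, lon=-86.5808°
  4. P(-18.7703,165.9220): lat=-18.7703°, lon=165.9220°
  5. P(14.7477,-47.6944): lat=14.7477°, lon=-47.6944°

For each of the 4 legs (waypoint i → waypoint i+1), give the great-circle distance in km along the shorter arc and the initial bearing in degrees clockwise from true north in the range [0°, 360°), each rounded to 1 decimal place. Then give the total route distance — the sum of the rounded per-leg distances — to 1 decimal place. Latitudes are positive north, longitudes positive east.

Leg 1: φ1=-1.2331659, φ2=-0.8445823, Δφ=0.3885836, Δλ=3.4794535 rad; a=sin²(Δφ/2)+cosφ1·cosφ2·sin²(Δλ/2)=0.2510248575; c=2·atan2(√a, √(1-a))=1.049562746; dist=6371·c=6686.764 ≈ 6686.8 km; running total=6686.8 km
Leg 1 bearing: y=sinΔλ·cosφ2=-0.22011031, x=cosφ1·sinφ2-sinφ1·cosφ2·cosΔλ=-0.83880687; θ=atan2(y, x)=-165.2966° <0 so +360° → 194.7034° ≈ 194.7°
Leg 2: φ1=-0.8445823, φ2=0.0419001, Δφ=0.8864824, Δλ=-2.7934675 rad; a=sin²(Δφ/2)+cosφ1·cosφ2·sin²(Δλ/2)=0.8274908749; c=2·atan2(√a, √(1-a))=2.284954795; dist=6371·c=14557.447 ≈ 14557.4 km; running total=21244.2 km
Leg 2 bearing: y=sinΔλ·cosφ2=-0.34083658, x=cosφ1·sinφ2-sinφ1·cosφ2·cosΔλ=-0.67441036; θ=atan2(y, x)=-153.1887° <0 so +360° → 206.8113° ≈ 206.8°
Leg 3: φ1=0.0419001, φ2=-0.3276035, Δφ=-0.3695037, Δλ=4.4070052 rad; a=sin²(Δφ/2)+cosφ1·cosφ2·sin²(Δλ/2)=0.6489488018; c=2·atan2(√a, √(1-a))=1.873285832; dist=6371·c=11934.704 ≈ 11934.7 km; running total=33178.9 km
Leg 3 bearing: y=sinΔλ·cosφ2=-0.90300856, x=cosφ1·sinφ2-sinφ1·cosφ2·cosΔλ=-0.30956835; θ=atan2(y, x)=-108.9227° <0 so +360° → 251.0773° ≈ 251.1°
Leg 4: φ1=-0.3276035, φ2=0.2573959, Δφ=0.5849995, Δλ=-3.7283095 rad; a=sin²(Δφ/2)+cosφ1·cosφ2·sin²(Δλ/2)=0.9222049998; c=2·atan2(√a, √(1-a))=2.576259167; dist=6371·c=16413.347 ≈ 16413.3 km; running total=49592.2 km
Leg 4 bearing: y=sinΔλ·cosφ2=0.53539124, x=cosφ1·sinφ2-sinφ1·cosφ2·cosΔλ=-0.01811001; θ=atan2(y, x)=91.9373° ≈ 91.9°

Leg 1: dist=6686.8 km, bearing=194.7°
Leg 2: dist=14557.4 km, bearing=206.8°
Leg 3: dist=11934.7 km, bearing=251.1°
Leg 4: dist=16413.3 km, bearing=91.9°
Total: 49592.2 km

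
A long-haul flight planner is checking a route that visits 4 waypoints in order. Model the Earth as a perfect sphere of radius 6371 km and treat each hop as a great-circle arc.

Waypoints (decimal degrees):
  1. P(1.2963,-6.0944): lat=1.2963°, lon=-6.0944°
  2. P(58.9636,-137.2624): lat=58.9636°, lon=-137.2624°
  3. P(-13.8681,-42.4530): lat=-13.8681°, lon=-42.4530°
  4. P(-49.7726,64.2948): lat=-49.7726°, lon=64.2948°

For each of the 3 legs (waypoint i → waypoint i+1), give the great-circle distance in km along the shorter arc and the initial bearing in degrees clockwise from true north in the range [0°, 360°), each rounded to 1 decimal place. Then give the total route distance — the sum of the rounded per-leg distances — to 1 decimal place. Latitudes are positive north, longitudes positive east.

Leg 1: dist=12082.2 km, bearing=335.8°
Leg 2: dist=11599.9 km, bearing=93.2°
Leg 3: dist=9992.7 km, bearing=141.8°
Total: 33674.8 km

Leg 1: φ1=0.0226247, φ2=1.0291090, Δφ=1.0064843, Δλ=-2.2893135 rad; a=sin²(Δφ/2)+cosφ1·cosφ2·sin²(Δλ/2)=0.6599605539; c=2·atan2(√a, √(1-a))=1.896442545; dist=6371·c=12082.235 ≈ 12082.2 km; running total=12082.2 km
Leg 1 bearing: y=sinΔλ·cosφ2=-0.38812159, x=cosφ1·sinφ2-sinφ1·cosφ2·cosΔλ=0.86429862; θ=atan2(y, x)=-24.1829° <0 so +360° → 335.8171° ≈ 335.8°
Leg 2: φ1=1.0291090, φ2=-0.2420440, Δφ=-1.2711530, Δλ=1.6547362 rad; a=sin²(Δφ/2)+cosφ1·cosφ2·sin²(Δλ/2)=0.6236704590; c=2·atan2(√a, √(1-a))=1.820731263; dist=6371·c=11599.879 ≈ 11599.9 km; running total=23682.1 km
Leg 2 bearing: y=sinΔλ·cosφ2=0.96743183, x=cosφ1·sinφ2-sinφ1·cosφ2·cosΔλ=-0.05383421; θ=atan2(y, x)=93.1850° ≈ 93.2°
Leg 3: φ1=-0.2420440, φ2=-0.8686957, Δφ=-0.6266517, Δλ=1.8631006 rad; a=sin²(Δφ/2)+cosφ1·cosφ2·sin²(Δλ/2)=0.4988384023; c=2·atan2(√a, √(1-a))=1.568473129; dist=6371·c=9992.742 ≈ 9992.7 km; running total=33674.8 km
Leg 3 bearing: y=sinΔλ·cosφ2=0.61842864, x=cosφ1·sinφ2-sinφ1·cosφ2·cosΔλ=-0.78583753; θ=atan2(y, x)=141.7984° ≈ 141.8°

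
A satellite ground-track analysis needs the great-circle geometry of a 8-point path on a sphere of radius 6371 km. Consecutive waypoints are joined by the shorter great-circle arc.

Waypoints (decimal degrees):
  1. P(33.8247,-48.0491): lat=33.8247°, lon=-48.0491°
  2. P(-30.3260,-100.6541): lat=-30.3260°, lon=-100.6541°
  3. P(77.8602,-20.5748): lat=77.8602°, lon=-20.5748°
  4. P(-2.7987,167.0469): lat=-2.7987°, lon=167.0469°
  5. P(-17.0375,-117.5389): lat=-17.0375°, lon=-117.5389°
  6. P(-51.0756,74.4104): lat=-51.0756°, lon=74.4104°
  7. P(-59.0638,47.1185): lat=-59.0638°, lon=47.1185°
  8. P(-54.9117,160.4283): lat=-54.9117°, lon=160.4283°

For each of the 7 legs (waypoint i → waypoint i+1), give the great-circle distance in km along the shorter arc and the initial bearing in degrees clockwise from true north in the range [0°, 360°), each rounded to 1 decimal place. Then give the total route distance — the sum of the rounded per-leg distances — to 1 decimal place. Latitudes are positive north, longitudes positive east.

Leg 1: dist=9019.8 km, bearing=224.0°
Leg 2: dist=13069.8 km, bearing=13.5°
Leg 3: dist=11656.4 km, bearing=352.1°
Leg 4: dist=8366.1 km, bearing=106.9°
Leg 5: dist=12352.1 km, bearing=188.0°
Leg 6: dist=1932.6 km, bearing=232.1°
Leg 7: dist=6027.0 km, bearing=139.4°
Total: 62423.8 km

Leg 1: φ1=0.5903524, φ2=-0.5292885, Δφ=-1.1196409, Δλ=-0.9181305 rad; a=sin²(Δφ/2)+cosφ1·cosφ2·sin²(Δλ/2)=0.4227917289; c=2·atan2(√a, √(1-a))=1.415759442; dist=6371·c=9019.803 ≈ 9019.8 km; running total=9019.8 km
Leg 1 bearing: y=sinΔλ·cosφ2=-0.68575785, x=cosφ1·sinφ2-sinφ1·cosφ2·cosΔλ=-0.71126065; θ=atan2(y, x)=-136.0458° <0 so +360° → 223.9542° ≈ 224.0°
Leg 2: φ1=-0.5292885, φ2=1.3589168, Δφ=1.8882054, Δλ=1.3976474 rad; a=sin²(Δφ/2)+cosφ1·cosφ2·sin²(Δλ/2)=0.7311772731; c=2·atan2(√a, √(1-a))=2.051445110; dist=6371·c=13069.757 ≈ 13069.8 km; running total=22089.6 km
Leg 2 bearing: y=sinΔλ·cosφ2=0.20715317, x=cosφ1·sinφ2-sinφ1·cosφ2·cosΔλ=0.86215766; θ=atan2(y, x)=13.5105° ≈ 13.5°
Leg 3: φ1=1.3589168, φ2=-0.0488465, Δφ=-1.4077634, Δλ=3.2746164 rad; a=sin²(Δφ/2)+cosφ1·cosφ2·sin²(Δλ/2)=0.6279632042; c=2·atan2(√a, √(1-a))=1.829602233; dist=6371·c=11656.396 ≈ 11656.4 km; running total=33746.0 km
Leg 3 bearing: y=sinΔλ·cosφ2=-0.13247359, x=cosφ1·sinφ2-sinφ1·cosφ2·cosΔλ=0.95757633; θ=atan2(y, x)=-7.8765° <0 so +360° → 352.1235° ≈ 352.1°
Leg 4: φ1=-0.0488465, φ2=-0.2973605, Δφ=-0.2485139, Δλ=-4.9669592 rad; a=sin²(Δφ/2)+cosφ1·cosφ2·sin²(Δλ/2)=0.3726017212; c=2·atan2(√a, √(1-a))=1.313159016; dist=6371·c=8366.136 ≈ 8366.1 km; running total=42112.1 km
Leg 4 bearing: y=sinΔλ·cosφ2=0.92529921, x=cosφ1·sinφ2-sinφ1·cosφ2·cosΔλ=-0.28089160; θ=atan2(y, x)=106.8866° ≈ 106.9°
Leg 5: φ1=-0.2973605, φ2=-0.8914374, Δφ=-0.5940769, Δλ=3.3501473 rad; a=sin²(Δφ/2)+cosφ1·cosφ2·sin²(Δλ/2)=0.6798793684; c=2·atan2(√a, √(1-a))=1.938805631; dist=6371·c=12352.131 ≈ 12352.1 km; running total=54464.2 km
Leg 5 bearing: y=sinΔλ·cosφ2=-0.13008589, x=cosφ1·sinφ2-sinφ1·cosφ2·cosΔλ=-0.92393253; θ=atan2(y, x)=-171.9857° <0 so +360° → 188.0143° ≈ 188.0°
Leg 6: φ1=-0.8914374, φ2=-1.0308578, Δφ=-0.1394204, Δλ=-0.4763335 rad; a=sin²(Δφ/2)+cosφ1·cosφ2·sin²(Δλ/2)=0.0228292500; c=2·atan2(√a, √(1-a))=0.303348787; dist=6371·c=1932.635 ≈ 1932.6 km; running total=56396.8 km
Leg 6 bearing: y=sinΔλ·cosφ2=-0.23571948, x=cosφ1·sinφ2-sinφ1·cosφ2·cosΔλ=-0.18349013; θ=atan2(y, x)=-127.8981° <0 so +360° → 232.1019° ≈ 232.1°
Leg 7: φ1=-1.0308578, φ2=-0.9583900, Δφ=0.0724678, Δλ=1.9776291 rad; a=sin²(Δφ/2)+cosφ1·cosφ2·sin²(Δλ/2)=0.2075376335; c=2·atan2(√a, √(1-a))=0.946009070; dist=6371·c=6027.024 ≈ 6027.0 km; running total=62423.8 km
Leg 7 bearing: y=sinΔλ·cosφ2=0.52791914, x=cosφ1·sinφ2-sinφ1·cosφ2·cosΔλ=-0.61576330; θ=atan2(y, x)=139.3922° ≈ 139.4°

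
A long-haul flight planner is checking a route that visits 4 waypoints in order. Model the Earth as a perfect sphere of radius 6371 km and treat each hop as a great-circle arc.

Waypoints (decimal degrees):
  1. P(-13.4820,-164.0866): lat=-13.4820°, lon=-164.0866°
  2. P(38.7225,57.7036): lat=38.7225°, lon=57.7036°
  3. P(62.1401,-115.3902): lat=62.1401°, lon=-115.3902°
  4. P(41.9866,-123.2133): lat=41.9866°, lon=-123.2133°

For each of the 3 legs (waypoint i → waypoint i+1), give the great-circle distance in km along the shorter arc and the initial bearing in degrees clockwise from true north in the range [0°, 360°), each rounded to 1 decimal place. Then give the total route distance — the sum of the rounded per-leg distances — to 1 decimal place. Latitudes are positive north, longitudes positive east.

Leg 1: dist=15051.1 km, bearing=312.3°
Leg 2: dist=8782.5 km, bearing=356.7°
Leg 3: dist=2300.0 km, bearing=196.6°
Total: 26133.6 km

Leg 1: φ1=-0.2353053, φ2=0.6758351, Δφ=0.9111404, Δλ=3.8709692 rad; a=sin²(Δφ/2)+cosφ1·cosφ2·sin²(Δλ/2)=0.8557543484; c=2·atan2(√a, √(1-a))=2.362439278; dist=6371·c=15051.101 ≈ 15051.1 km; running total=15051.1 km
Leg 1 bearing: y=sinΔλ·cosφ2=-0.51991902, x=cosφ1·sinφ2-sinφ1·cosφ2·cosΔλ=0.47269396; θ=atan2(y, x)=-47.7239° <0 so +360° → 312.2761° ≈ 312.3°
Leg 2: φ1=0.6758351, φ2=1.0845493, Δφ=0.4087142, Δλ=-3.0210567 rad; a=sin²(Δφ/2)+cosφ1·cosφ2·sin²(Δλ/2)=0.4044501190; c=2·atan2(√a, √(1-a))=1.378513892; dist=6371·c=8782.512 ≈ 8782.5 km; running total=23833.6 km
Leg 2 bearing: y=sinΔλ·cosφ2=-0.05619149, x=cosφ1·sinφ2-sinφ1·cosφ2·cosΔλ=0.97996092; θ=atan2(y, x)=-3.2818° <0 so +360° → 356.7182° ≈ 356.7°
Leg 3: φ1=1.0845493, φ2=0.7328044, Δφ=-0.3517449, Δλ=-0.1365389 rad; a=sin²(Δφ/2)+cosφ1·cosφ2·sin²(Δλ/2)=0.0322299246; c=2·atan2(√a, √(1-a))=0.361011129; dist=6371·c=2300.002 ≈ 2300.0 km; running total=26133.6 km
Leg 3 bearing: y=sinΔλ·cosφ2=-0.10117446, x=cosφ1·sinφ2-sinφ1·cosφ2·cosΔλ=-0.33842038; θ=atan2(y, x)=-163.3554° <0 so +360° → 196.6446° ≈ 196.6°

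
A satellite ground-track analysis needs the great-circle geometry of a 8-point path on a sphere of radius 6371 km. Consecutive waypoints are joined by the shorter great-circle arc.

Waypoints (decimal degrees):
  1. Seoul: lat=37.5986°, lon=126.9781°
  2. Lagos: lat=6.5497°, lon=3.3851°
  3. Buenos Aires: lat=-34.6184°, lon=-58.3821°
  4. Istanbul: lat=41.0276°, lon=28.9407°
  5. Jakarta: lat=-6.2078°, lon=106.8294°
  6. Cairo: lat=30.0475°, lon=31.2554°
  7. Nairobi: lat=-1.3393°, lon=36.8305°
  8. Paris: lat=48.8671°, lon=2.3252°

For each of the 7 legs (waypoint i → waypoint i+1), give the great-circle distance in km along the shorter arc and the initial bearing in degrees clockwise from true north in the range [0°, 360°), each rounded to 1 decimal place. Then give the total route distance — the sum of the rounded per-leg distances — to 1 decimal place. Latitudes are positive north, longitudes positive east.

Leg 1: dist=12394.2 km, bearing=297.2°
Leg 2: dist=7919.1 km, bearing=230.0°
Leg 3: dist=12244.3 km, bearing=53.4°
Leg 4: dist=9456.6 km, bearing=102.7°
Leg 5: dist=8982.2 km, bearing=301.9°
Leg 6: dist=3539.8 km, bearing=169.4°
Leg 7: dist=6491.2 km, bearing=334.0°
Total: 61027.4 km

Leg 1: φ1=0.6562194, φ2=0.1143138, Δφ=-0.5419055, Δλ=-2.1571048 rad; a=sin²(Δφ/2)+cosφ1·cosφ2·sin²(Δλ/2)=0.6829594293; c=2·atan2(√a, √(1-a))=1.945416272; dist=6371·c=12394.247 ≈ 12394.2 km; running total=12394.2 km
Leg 1 bearing: y=sinΔλ·cosφ2=-0.82755216, x=cosφ1·sinφ2-sinφ1·cosφ2·cosΔλ=0.42574735; θ=atan2(y, x)=-62.7757° <0 so +360° → 297.2243° ≈ 297.2°
Leg 2: φ1=0.1143138, φ2=-0.6042051, Δφ=-0.7185189, Δλ=-1.0780410 rad; a=sin²(Δφ/2)+cosφ1·cosφ2·sin²(Δλ/2)=0.3390197338; c=2·atan2(√a, √(1-a))=1.242996771; dist=6371·c=7919.132 ≈ 7919.1 km; running total=20313.3 km
Leg 2 bearing: y=sinΔλ·cosφ2=-0.72504943, x=cosφ1·sinφ2-sinφ1·cosφ2·cosΔλ=-0.60880600; θ=atan2(y, x)=-130.0193° <0 so +360° → 229.9807° ≈ 230.0°
Leg 3: φ1=-0.6042051, φ2=0.7160667, Δφ=1.3202718, Δλ=1.5240704 rad; a=sin²(Δφ/2)+cosφ1·cosφ2·sin²(Δλ/2)=0.6719602719; c=2·atan2(√a, √(1-a))=1.921885287; dist=6371·c=12244.331 ≈ 12244.3 km; running total=32557.6 km
Leg 3 bearing: y=sinΔλ·cosφ2=0.75357007, x=cosφ1·sinφ2-sinφ1·cosφ2·cosΔλ=0.56022389; θ=atan2(y, x)=53.3719° ≈ 53.4°
Leg 4: φ1=0.7160667, φ2=-0.1083465, Δφ=-0.8244133, Δλ=1.3594143 rad; a=sin²(Δφ/2)+cosφ1·cosφ2·sin²(Δλ/2)=0.4568149074; c=2·atan2(√a, √(1-a))=1.484318395; dist=6371·c=9456.592 ≈ 9456.6 km; running total=42014.2 km
Leg 4 bearing: y=sinΔλ·cosφ2=0.97200864, x=cosφ1·sinφ2-sinφ1·cosφ2·cosΔλ=-0.21849345; θ=atan2(y, x)=102.6687° ≈ 102.7°
Leg 5: φ1=-0.1083465, φ2=0.5244278, Δφ=0.6327744, Δλ=-1.3190151 rad; a=sin²(Δφ/2)+cosφ1·cosφ2·sin²(Δλ/2)=0.4198802189; c=2·atan2(√a, √(1-a))=1.409862980; dist=6371·c=8982.237 ≈ 8982.2 km; running total=50996.4 km
Leg 5 bearing: y=sinΔλ·cosφ2=-0.83831807, x=cosφ1·sinφ2-sinφ1·cosφ2·cosΔλ=0.52110085; θ=atan2(y, x)=-58.1348° <0 so +360° → 301.8652° ≈ 301.9°
Leg 6: φ1=0.5244278, φ2=-0.0233752, Δφ=-0.5478030, Δλ=0.0973039 rad; a=sin²(Δφ/2)+cosφ1·cosφ2·sin²(Δλ/2)=0.0752113301; c=2·atan2(√a, √(1-a))=0.555612857; dist=6371·c=3539.810 ≈ 3539.8 km; running total=54536.2 km
Leg 6 bearing: y=sinΔλ·cosφ2=0.09712384, x=cosφ1·sinφ2-sinφ1·cosφ2·cosΔλ=-0.51844508; θ=atan2(y, x)=169.3894° ≈ 169.4°
Leg 7: φ1=-0.0233752, φ2=0.8528918, Δφ=0.8762670, Δλ=-0.6022311 rad; a=sin²(Δφ/2)+cosφ1·cosφ2·sin²(Δλ/2)=0.2378350739; c=2·atan2(√a, √(1-a))=1.018868411; dist=6371·c=6491.211 ≈ 6491.2 km; running total=61027.4 km
Leg 7 bearing: y=sinΔλ·cosφ2=-0.37263661, x=cosφ1·sinφ2-sinφ1·cosφ2·cosΔλ=0.76565016; θ=atan2(y, x)=-25.9519° <0 so +360° → 334.0481° ≈ 334.0°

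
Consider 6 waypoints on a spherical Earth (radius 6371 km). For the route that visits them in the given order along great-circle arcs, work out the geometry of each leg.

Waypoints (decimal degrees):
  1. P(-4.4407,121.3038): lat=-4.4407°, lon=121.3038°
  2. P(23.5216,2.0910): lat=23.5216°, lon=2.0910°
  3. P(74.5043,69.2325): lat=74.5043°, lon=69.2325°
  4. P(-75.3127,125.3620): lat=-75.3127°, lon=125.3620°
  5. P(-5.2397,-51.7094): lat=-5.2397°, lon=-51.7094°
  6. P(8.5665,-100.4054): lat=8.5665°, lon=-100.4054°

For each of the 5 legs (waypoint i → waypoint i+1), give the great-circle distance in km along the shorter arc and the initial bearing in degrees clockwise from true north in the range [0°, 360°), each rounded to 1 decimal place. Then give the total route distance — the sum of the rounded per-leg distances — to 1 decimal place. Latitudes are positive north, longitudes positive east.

Leg 1: φ1=-0.0775048, φ2=0.4105294, Δφ=0.4880342, Δλ=-2.0806559 rad; a=sin²(Δφ/2)+cosφ1·cosφ2·sin²(Δλ/2)=0.7385297300; c=2·atan2(√a, √(1-a))=2.068102174; dist=6371·c=13175.879 ≈ 13175.9 km; running total=13175.9 km
Leg 1 bearing: y=sinΔλ·cosφ2=-0.80029075, x=cosφ1·sinφ2-sinφ1·cosφ2·cosΔλ=0.36324782; θ=atan2(y, x)=-65.5869° <0 so +360° → 294.4131° ≈ 294.4°
Leg 2: φ1=0.4105294, φ2=1.3003453, Δφ=0.8898160, Δλ=1.1718402 rad; a=sin²(Δφ/2)+cosφ1·cosφ2·sin²(Δλ/2)=0.2601265095; c=2·atan2(√a, √(1-a))=1.070430009; dist=6371·c=6819.710 ≈ 6819.7 km; running total=19995.6 km
Leg 2 bearing: y=sinΔλ·cosφ2=0.24618471, x=cosφ1·sinφ2-sinφ1·cosφ2·cosΔλ=0.84216146; θ=atan2(y, x)=16.2950° ≈ 16.3°
Leg 3: φ1=1.3003453, φ2=-1.3144546, Δφ=-2.6147999, Δλ=0.9796446 rad; a=sin²(Δφ/2)+cosφ1·cosφ2·sin²(Δλ/2)=0.9472052640; c=2·atan2(√a, √(1-a))=2.677907786; dist=6371·c=17060.951 ≈ 17061.0 km; running total=37056.6 km
Leg 3 bearing: y=sinΔλ·cosφ2=0.21051703, x=cosφ1·sinφ2-sinφ1·cosφ2·cosΔλ=-0.39460409; θ=atan2(y, x)=151.9206° ≈ 151.9°
Leg 4: φ1=-1.3144546, φ2=-0.0914500, Δφ=1.2230046, Δλ=-3.0904789 rad; a=sin²(Δφ/2)+cosφ1·cosφ2·sin²(Δλ/2)=0.5819078887; c=2·atan2(√a, √(1-a))=1.735353779; dist=6371·c=11055.939 ≈ 11055.9 km; running total=48112.5 km
Leg 4 bearing: y=sinΔλ·cosφ2=-0.05087797, x=cosφ1·sinφ2-sinφ1·cosφ2·cosΔλ=-0.98517807; θ=atan2(y, x)=-177.0437° <0 so +360° → 182.9563° ≈ 183.0°
Leg 5: φ1=-0.0914500, φ2=0.1495136, Δφ=0.2409636, Δλ=-0.8499055 rad; a=sin²(Δφ/2)+cosφ1·cosφ2·sin²(Δλ/2)=0.1818201010; c=2·atan2(√a, √(1-a))=0.881026302; dist=6371·c=5613.019 ≈ 5613.0 km; running total=53725.5 km
Leg 5 bearing: y=sinΔλ·cosφ2=-0.74283720, x=cosφ1·sinφ2-sinφ1·cosφ2·cosΔλ=0.20794015; θ=atan2(y, x)=-74.3616° <0 so +360° → 285.6384° ≈ 285.6°

Leg 1: dist=13175.9 km, bearing=294.4°
Leg 2: dist=6819.7 km, bearing=16.3°
Leg 3: dist=17061.0 km, bearing=151.9°
Leg 4: dist=11055.9 km, bearing=183.0°
Leg 5: dist=5613.0 km, bearing=285.6°
Total: 53725.5 km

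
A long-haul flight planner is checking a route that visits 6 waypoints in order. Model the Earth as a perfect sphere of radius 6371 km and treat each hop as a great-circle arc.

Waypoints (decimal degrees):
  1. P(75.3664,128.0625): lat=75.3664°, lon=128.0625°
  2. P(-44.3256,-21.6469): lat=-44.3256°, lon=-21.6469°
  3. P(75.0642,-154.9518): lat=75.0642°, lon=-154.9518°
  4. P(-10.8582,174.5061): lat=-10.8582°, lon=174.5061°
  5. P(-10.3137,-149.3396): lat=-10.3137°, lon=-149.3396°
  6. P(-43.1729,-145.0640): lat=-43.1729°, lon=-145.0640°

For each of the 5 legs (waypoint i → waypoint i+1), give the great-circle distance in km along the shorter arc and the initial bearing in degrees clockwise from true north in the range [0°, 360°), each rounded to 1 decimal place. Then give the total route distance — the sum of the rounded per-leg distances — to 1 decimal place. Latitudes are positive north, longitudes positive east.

Leg 1: dist=16269.8 km, bearing=319.4°
Leg 2: dist=15932.3 km, bearing=341.7°
Leg 3: dist=9778.2 km, bearing=210.0°
Leg 4: dist=3949.9 km, bearing=92.6°
Leg 5: dist=3677.2 km, bearing=174.3°
Total: 49607.4 km

Leg 1: φ1=1.3153918, φ2=-0.7736277, Δφ=-2.0890195, Δλ=-2.6129220 rad; a=sin²(Δφ/2)+cosφ1·cosφ2·sin²(Δλ/2)=0.9160632809; c=2·atan2(√a, √(1-a))=2.553727557; dist=6371·c=16269.798 ≈ 16269.8 km; running total=16269.8 km
Leg 1 bearing: y=sinΔλ·cosφ2=-0.36082794, x=cosφ1·sinφ2-sinφ1·cosφ2·cosΔλ=0.42115150; θ=atan2(y, x)=-40.5888° <0 so +360° → 319.4112° ≈ 319.4°
Leg 2: φ1=-0.7736277, φ2=1.3101174, Δφ=2.0837451, Δλ=-2.3266094 rad; a=sin²(Δφ/2)+cosφ1·cosφ2·sin²(Δλ/2)=0.9007954354; c=2·atan2(√a, √(1-a))=2.500747703; dist=6371·c=15932.264 ≈ 15932.3 km; running total=32202.1 km
Leg 2 bearing: y=sinΔλ·cosφ2=-0.18755853, x=cosφ1·sinφ2-sinφ1·cosφ2·cosΔλ=0.56769171; θ=atan2(y, x)=-18.2829° <0 so +360° → 341.7171° ≈ 341.7°
Leg 3: φ1=1.3101174, φ2=-0.1895113, Δφ=-1.4996288, Δλ=5.7501251 rad; a=sin²(Δφ/2)+cosφ1·cosφ2·sin²(Δλ/2)=0.4820058474; c=2·atan2(√a, √(1-a))=1.534800249; dist=6371·c=9778.212 ≈ 9778.2 km; running total=41980.3 km
Leg 3 bearing: y=sinΔλ·cosφ2=-0.49907324, x=cosφ1·sinφ2-sinφ1·cosφ2·cosΔλ=-0.86581218; θ=atan2(y, x)=-150.0399° <0 so +360° → 209.9601° ≈ 210.0°
Leg 4: φ1=-0.1895113, φ2=-0.1800080, Δφ=0.0095033, Δλ=-5.6521737 rad; a=sin²(Δφ/2)+cosφ1·cosφ2·sin²(Δλ/2)=0.0930552889; c=2·atan2(√a, √(1-a))=0.619981127; dist=6371·c=3949.900 ≈ 3949.9 km; running total=45930.2 km
Leg 4 bearing: y=sinΔλ·cosφ2=0.58042938, x=cosφ1·sinφ2-sinφ1·cosφ2·cosΔλ=-0.02618662; θ=atan2(y, x)=92.5832° ≈ 92.6°
Leg 5: φ1=-0.1800080, φ2=-0.7535093, Δφ=-0.5735012, Δλ=0.0746233 rad; a=sin²(Δφ/2)+cosφ1·cosφ2·sin²(Δλ/2)=0.0809952012; c=2·atan2(√a, √(1-a))=0.577171115; dist=6371·c=3677.157 ≈ 3677.2 km; running total=49607.4 km
Leg 5 bearing: y=sinΔλ·cosφ2=0.05437170, x=cosφ1·sinφ2-sinφ1·cosφ2·cosΔλ=-0.54293981; θ=atan2(y, x)=174.2813° ≈ 174.3°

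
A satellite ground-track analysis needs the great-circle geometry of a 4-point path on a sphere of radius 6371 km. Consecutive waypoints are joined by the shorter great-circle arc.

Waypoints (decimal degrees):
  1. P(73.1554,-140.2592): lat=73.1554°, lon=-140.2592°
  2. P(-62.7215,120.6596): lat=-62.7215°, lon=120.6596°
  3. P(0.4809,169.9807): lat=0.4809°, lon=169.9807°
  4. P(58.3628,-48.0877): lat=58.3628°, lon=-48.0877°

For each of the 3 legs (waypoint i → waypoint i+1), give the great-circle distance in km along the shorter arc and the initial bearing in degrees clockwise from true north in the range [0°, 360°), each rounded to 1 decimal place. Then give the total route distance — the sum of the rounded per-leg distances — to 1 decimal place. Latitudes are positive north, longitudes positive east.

Leg 1: φ1=1.2768026, φ2=-1.0946967, Δφ=-2.3714993, Δλ=4.5538921 rad; a=sin²(Δφ/2)+cosφ1·cosφ2·sin²(Δλ/2)=0.9358084645; c=2·atan2(√a, √(1-a))=2.629287628; dist=6371·c=16751.191 ≈ 16751.2 km; running total=16751.2 km
Leg 1 bearing: y=sinΔλ·cosφ2=-0.45257138, x=cosφ1·sinφ2-sinφ1·cosφ2·cosΔλ=-0.18831643; θ=atan2(y, x)=-112.5924° <0 so +360° → 247.4076° ≈ 247.4°
Leg 2: φ1=-1.0946967, φ2=0.0083933, Δφ=1.1030900, Δλ=0.8608156 rad; a=sin²(Δφ/2)+cosφ1·cosφ2·sin²(Δλ/2)=0.3543655499; c=2·atan2(√a, √(1-a))=1.275243345; dist=6371·c=8124.575 ≈ 8124.6 km; running total=24875.8 km
Leg 2 bearing: y=sinΔλ·cosφ2=0.75834772, x=cosφ1·sinφ2-sinφ1·cosφ2·cosΔλ=0.58315621; θ=atan2(y, x)=52.4403° ≈ 52.4°
Leg 3: φ1=0.0083933, φ2=1.0186230, Δφ=1.0102297, Δλ=-3.8060116 rad; a=sin²(Δφ/2)+cosφ1·cosφ2·sin²(Δλ/2)=0.7028979962; c=2·atan2(√a, √(1-a))=1.988645913; dist=6371·c=12669.663 ≈ 12669.7 km; running total=37545.5 km
Leg 3 bearing: y=sinΔλ·cosφ2=0.32343155, x=cosφ1·sinφ2-sinφ1·cosφ2·cosΔλ=0.85482258; θ=atan2(y, x)=20.7247° ≈ 20.7°

Leg 1: dist=16751.2 km, bearing=247.4°
Leg 2: dist=8124.6 km, bearing=52.4°
Leg 3: dist=12669.7 km, bearing=20.7°
Total: 37545.5 km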